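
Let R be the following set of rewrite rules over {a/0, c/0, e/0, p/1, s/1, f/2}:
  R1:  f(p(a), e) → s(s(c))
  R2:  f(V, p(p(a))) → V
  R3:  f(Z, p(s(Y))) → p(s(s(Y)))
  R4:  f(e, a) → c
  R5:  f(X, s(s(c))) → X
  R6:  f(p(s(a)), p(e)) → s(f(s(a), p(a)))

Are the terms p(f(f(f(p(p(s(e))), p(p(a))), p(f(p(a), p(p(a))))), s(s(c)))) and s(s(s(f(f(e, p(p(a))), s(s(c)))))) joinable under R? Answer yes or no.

Reduce t₁ = p(f(f(f(p(p(s(e))), p(p(a))), p(f(p(a), p(p(a))))), s(s(c)))):
1. p(f(f(f(p(p(s(e))), p(p(a))), p(f(p(a), p(p(a))))), s(s(c))))  →  p(f(f(p(p(s(e))), p(p(a))), p(f(p(a), p(p(a))))))   [R5 at 1]
2. p(f(f(p(p(s(e))), p(p(a))), p(f(p(a), p(p(a))))))  →  p(f(p(p(s(e))), p(f(p(a), p(p(a))))))   [R2 at 1.1]
3. p(f(p(p(s(e))), p(f(p(a), p(p(a))))))  →  p(f(p(p(s(e))), p(p(a))))   [R2 at 1.2.1]
4. p(f(p(p(s(e))), p(p(a))))  →  p(p(p(s(e))))   [R2 at 1]

Reduce t₂ = s(s(s(f(f(e, p(p(a))), s(s(c)))))):
1. s(s(s(f(f(e, p(p(a))), s(s(c))))))  →  s(s(s(f(e, p(p(a))))))   [R5 at 1.1.1]
2. s(s(s(f(e, p(p(a))))))  →  s(s(s(e)))   [R2 at 1.1.1]

no — NF(t₁) = p(p(p(s(e)))), NF(t₂) = s(s(s(e)))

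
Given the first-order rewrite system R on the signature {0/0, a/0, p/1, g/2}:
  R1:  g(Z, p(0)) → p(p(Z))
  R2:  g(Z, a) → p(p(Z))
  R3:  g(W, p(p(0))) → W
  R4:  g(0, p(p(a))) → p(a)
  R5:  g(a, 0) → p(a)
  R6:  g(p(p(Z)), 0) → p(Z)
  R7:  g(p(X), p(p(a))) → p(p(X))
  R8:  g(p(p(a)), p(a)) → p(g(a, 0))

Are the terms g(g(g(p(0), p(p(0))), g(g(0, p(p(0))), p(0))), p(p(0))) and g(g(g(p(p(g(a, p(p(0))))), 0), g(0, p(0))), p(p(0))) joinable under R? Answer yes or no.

Reduce t₁ = g(g(g(p(0), p(p(0))), g(g(0, p(p(0))), p(0))), p(p(0))):
1. g(g(g(p(0), p(p(0))), g(g(0, p(p(0))), p(0))), p(p(0)))  →  g(g(p(0), p(p(0))), g(g(0, p(p(0))), p(0)))   [R3 at ε]
2. g(g(p(0), p(p(0))), g(g(0, p(p(0))), p(0)))  →  g(p(0), g(g(0, p(p(0))), p(0)))   [R3 at 1]
3. g(p(0), g(g(0, p(p(0))), p(0)))  →  g(p(0), p(p(g(0, p(p(0))))))   [R1 at 2]
4. g(p(0), p(p(g(0, p(p(0))))))  →  g(p(0), p(p(0)))   [R3 at 2.1.1]
5. g(p(0), p(p(0)))  →  p(0)   [R3 at ε]

Reduce t₂ = g(g(g(p(p(g(a, p(p(0))))), 0), g(0, p(0))), p(p(0))):
1. g(g(g(p(p(g(a, p(p(0))))), 0), g(0, p(0))), p(p(0)))  →  g(g(p(p(g(a, p(p(0))))), 0), g(0, p(0)))   [R3 at ε]
2. g(g(p(p(g(a, p(p(0))))), 0), g(0, p(0)))  →  g(p(g(a, p(p(0)))), g(0, p(0)))   [R6 at 1]
3. g(p(g(a, p(p(0)))), g(0, p(0)))  →  g(p(a), g(0, p(0)))   [R3 at 1.1]
4. g(p(a), g(0, p(0)))  →  g(p(a), p(p(0)))   [R1 at 2]
5. g(p(a), p(p(0)))  →  p(a)   [R3 at ε]

no — NF(t₁) = p(0), NF(t₂) = p(a)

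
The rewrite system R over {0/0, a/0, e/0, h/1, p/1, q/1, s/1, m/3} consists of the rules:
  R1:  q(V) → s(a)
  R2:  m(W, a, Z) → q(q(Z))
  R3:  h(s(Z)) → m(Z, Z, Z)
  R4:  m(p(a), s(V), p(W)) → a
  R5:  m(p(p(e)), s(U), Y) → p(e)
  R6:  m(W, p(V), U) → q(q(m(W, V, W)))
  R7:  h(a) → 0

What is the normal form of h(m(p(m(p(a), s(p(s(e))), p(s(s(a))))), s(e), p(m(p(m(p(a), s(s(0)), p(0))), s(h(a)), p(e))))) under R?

0

1. h(m(p(m(p(a), s(p(s(e))), p(s(s(a))))), s(e), p(m(p(m(p(a), s(s(0)), p(0))), s(h(a)), p(e)))))  →  h(m(p(a), s(e), p(m(p(m(p(a), s(s(0)), p(0))), s(h(a)), p(e)))))   [R4 at 1.1.1]
2. h(m(p(a), s(e), p(m(p(m(p(a), s(s(0)), p(0))), s(h(a)), p(e)))))  →  h(a)   [R4 at 1]
3. h(a)  →  0   [R7 at ε]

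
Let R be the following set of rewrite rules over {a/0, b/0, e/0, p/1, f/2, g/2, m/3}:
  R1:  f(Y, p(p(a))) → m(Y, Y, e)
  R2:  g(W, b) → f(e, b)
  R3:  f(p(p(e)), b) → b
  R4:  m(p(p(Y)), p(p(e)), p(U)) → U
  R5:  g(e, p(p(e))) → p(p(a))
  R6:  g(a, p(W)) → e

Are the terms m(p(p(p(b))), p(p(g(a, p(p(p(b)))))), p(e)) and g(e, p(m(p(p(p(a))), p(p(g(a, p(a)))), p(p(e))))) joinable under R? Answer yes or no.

no — NF(t₁) = e, NF(t₂) = p(p(a))

Reduce t₁ = m(p(p(p(b))), p(p(g(a, p(p(p(b)))))), p(e)):
1. m(p(p(p(b))), p(p(g(a, p(p(p(b)))))), p(e))  →  m(p(p(p(b))), p(p(e)), p(e))   [R6 at 2.1.1]
2. m(p(p(p(b))), p(p(e)), p(e))  →  e   [R4 at ε]

Reduce t₂ = g(e, p(m(p(p(p(a))), p(p(g(a, p(a)))), p(p(e))))):
1. g(e, p(m(p(p(p(a))), p(p(g(a, p(a)))), p(p(e)))))  →  g(e, p(m(p(p(p(a))), p(p(e)), p(p(e)))))   [R6 at 2.1.2.1.1]
2. g(e, p(m(p(p(p(a))), p(p(e)), p(p(e)))))  →  g(e, p(p(e)))   [R4 at 2.1]
3. g(e, p(p(e)))  →  p(p(a))   [R5 at ε]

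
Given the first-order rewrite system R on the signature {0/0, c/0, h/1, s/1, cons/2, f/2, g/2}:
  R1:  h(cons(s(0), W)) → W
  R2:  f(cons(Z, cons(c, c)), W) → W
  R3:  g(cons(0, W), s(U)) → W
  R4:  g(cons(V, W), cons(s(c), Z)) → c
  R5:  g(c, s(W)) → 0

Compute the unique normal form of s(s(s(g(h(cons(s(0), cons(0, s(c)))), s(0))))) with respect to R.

1. s(s(s(g(h(cons(s(0), cons(0, s(c)))), s(0)))))  →  s(s(s(g(cons(0, s(c)), s(0)))))   [R1 at 1.1.1.1]
2. s(s(s(g(cons(0, s(c)), s(0)))))  →  s(s(s(s(c))))   [R3 at 1.1.1]

s(s(s(s(c))))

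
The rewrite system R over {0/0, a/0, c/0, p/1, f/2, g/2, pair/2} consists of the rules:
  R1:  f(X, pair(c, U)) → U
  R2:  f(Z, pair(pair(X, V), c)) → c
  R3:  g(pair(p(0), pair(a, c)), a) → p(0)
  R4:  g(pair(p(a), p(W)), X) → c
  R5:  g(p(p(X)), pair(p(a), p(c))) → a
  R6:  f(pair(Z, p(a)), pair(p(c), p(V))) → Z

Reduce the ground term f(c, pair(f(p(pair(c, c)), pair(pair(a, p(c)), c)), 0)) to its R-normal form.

0

1. f(c, pair(f(p(pair(c, c)), pair(pair(a, p(c)), c)), 0))  →  f(c, pair(c, 0))   [R2 at 2.1]
2. f(c, pair(c, 0))  →  0   [R1 at ε]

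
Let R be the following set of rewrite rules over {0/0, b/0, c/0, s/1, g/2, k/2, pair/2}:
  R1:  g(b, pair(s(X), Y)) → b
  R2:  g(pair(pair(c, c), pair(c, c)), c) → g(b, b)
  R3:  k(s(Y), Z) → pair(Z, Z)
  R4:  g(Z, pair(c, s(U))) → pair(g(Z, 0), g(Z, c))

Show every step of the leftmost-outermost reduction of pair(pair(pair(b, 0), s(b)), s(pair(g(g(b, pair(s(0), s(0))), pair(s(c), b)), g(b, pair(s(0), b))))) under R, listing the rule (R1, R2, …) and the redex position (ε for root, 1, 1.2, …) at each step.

1. pair(pair(pair(b, 0), s(b)), s(pair(g(g(b, pair(s(0), s(0))), pair(s(c), b)), g(b, pair(s(0), b)))))  →  pair(pair(pair(b, 0), s(b)), s(pair(g(b, pair(s(c), b)), g(b, pair(s(0), b)))))   [R1 at 2.1.1.1]
2. pair(pair(pair(b, 0), s(b)), s(pair(g(b, pair(s(c), b)), g(b, pair(s(0), b)))))  →  pair(pair(pair(b, 0), s(b)), s(pair(b, g(b, pair(s(0), b)))))   [R1 at 2.1.1]
3. pair(pair(pair(b, 0), s(b)), s(pair(b, g(b, pair(s(0), b)))))  →  pair(pair(pair(b, 0), s(b)), s(pair(b, b)))   [R1 at 2.1.2]

pair(pair(pair(b, 0), s(b)), s(pair(b, b)))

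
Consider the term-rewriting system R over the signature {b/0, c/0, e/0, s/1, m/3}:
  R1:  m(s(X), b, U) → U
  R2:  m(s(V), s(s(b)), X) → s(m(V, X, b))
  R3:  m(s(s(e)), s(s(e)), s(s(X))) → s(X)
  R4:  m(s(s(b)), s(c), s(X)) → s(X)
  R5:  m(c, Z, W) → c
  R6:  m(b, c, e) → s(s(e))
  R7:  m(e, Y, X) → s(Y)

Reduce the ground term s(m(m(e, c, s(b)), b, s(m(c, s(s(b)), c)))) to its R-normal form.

1. s(m(m(e, c, s(b)), b, s(m(c, s(s(b)), c))))  →  s(m(s(c), b, s(m(c, s(s(b)), c))))   [R7 at 1.1]
2. s(m(s(c), b, s(m(c, s(s(b)), c))))  →  s(s(m(c, s(s(b)), c)))   [R1 at 1]
3. s(s(m(c, s(s(b)), c)))  →  s(s(c))   [R5 at 1.1]

s(s(c))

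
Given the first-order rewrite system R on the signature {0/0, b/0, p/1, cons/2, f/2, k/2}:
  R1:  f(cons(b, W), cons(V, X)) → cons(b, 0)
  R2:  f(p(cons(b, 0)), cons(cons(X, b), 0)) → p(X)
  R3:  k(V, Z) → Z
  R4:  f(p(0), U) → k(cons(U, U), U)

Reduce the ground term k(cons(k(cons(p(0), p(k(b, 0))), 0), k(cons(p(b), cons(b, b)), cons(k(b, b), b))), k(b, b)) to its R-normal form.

b

1. k(cons(k(cons(p(0), p(k(b, 0))), 0), k(cons(p(b), cons(b, b)), cons(k(b, b), b))), k(b, b))  →  k(b, b)   [R3 at ε]
2. k(b, b)  →  b   [R3 at ε]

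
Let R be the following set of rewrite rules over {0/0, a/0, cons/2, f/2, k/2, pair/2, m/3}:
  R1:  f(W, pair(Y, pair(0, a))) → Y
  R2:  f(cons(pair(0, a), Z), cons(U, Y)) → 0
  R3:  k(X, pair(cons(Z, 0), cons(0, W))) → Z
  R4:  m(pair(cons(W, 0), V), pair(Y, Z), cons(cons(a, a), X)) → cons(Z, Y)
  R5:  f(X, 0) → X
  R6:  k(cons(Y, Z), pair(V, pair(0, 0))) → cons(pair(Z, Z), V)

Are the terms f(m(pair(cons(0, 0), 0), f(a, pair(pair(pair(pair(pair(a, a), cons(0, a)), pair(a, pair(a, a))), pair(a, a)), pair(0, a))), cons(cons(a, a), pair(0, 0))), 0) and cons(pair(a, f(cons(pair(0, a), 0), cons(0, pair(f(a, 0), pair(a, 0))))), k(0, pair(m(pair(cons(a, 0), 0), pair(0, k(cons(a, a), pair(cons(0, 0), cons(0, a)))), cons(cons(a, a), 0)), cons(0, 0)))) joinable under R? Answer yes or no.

Reduce t₁ = f(m(pair(cons(0, 0), 0), f(a, pair(pair(pair(pair(pair(a, a), cons(0, a)), pair(a, pair(a, a))), pair(a, a)), pair(0, a))), cons(cons(a, a), pair(0, 0))), 0):
1. f(m(pair(cons(0, 0), 0), f(a, pair(pair(pair(pair(pair(a, a), cons(0, a)), pair(a, pair(a, a))), pair(a, a)), pair(0, a))), cons(cons(a, a), pair(0, 0))), 0)  →  m(pair(cons(0, 0), 0), f(a, pair(pair(pair(pair(pair(a, a), cons(0, a)), pair(a, pair(a, a))), pair(a, a)), pair(0, a))), cons(cons(a, a), pair(0, 0)))   [R5 at ε]
2. m(pair(cons(0, 0), 0), f(a, pair(pair(pair(pair(pair(a, a), cons(0, a)), pair(a, pair(a, a))), pair(a, a)), pair(0, a))), cons(cons(a, a), pair(0, 0)))  →  m(pair(cons(0, 0), 0), pair(pair(pair(pair(a, a), cons(0, a)), pair(a, pair(a, a))), pair(a, a)), cons(cons(a, a), pair(0, 0)))   [R1 at 2]
3. m(pair(cons(0, 0), 0), pair(pair(pair(pair(a, a), cons(0, a)), pair(a, pair(a, a))), pair(a, a)), cons(cons(a, a), pair(0, 0)))  →  cons(pair(a, a), pair(pair(pair(a, a), cons(0, a)), pair(a, pair(a, a))))   [R4 at ε]

Reduce t₂ = cons(pair(a, f(cons(pair(0, a), 0), cons(0, pair(f(a, 0), pair(a, 0))))), k(0, pair(m(pair(cons(a, 0), 0), pair(0, k(cons(a, a), pair(cons(0, 0), cons(0, a)))), cons(cons(a, a), 0)), cons(0, 0)))):
1. cons(pair(a, f(cons(pair(0, a), 0), cons(0, pair(f(a, 0), pair(a, 0))))), k(0, pair(m(pair(cons(a, 0), 0), pair(0, k(cons(a, a), pair(cons(0, 0), cons(0, a)))), cons(cons(a, a), 0)), cons(0, 0))))  →  cons(pair(a, 0), k(0, pair(m(pair(cons(a, 0), 0), pair(0, k(cons(a, a), pair(cons(0, 0), cons(0, a)))), cons(cons(a, a), 0)), cons(0, 0))))   [R2 at 1.2]
2. cons(pair(a, 0), k(0, pair(m(pair(cons(a, 0), 0), pair(0, k(cons(a, a), pair(cons(0, 0), cons(0, a)))), cons(cons(a, a), 0)), cons(0, 0))))  →  cons(pair(a, 0), k(0, pair(cons(k(cons(a, a), pair(cons(0, 0), cons(0, a))), 0), cons(0, 0))))   [R4 at 2.2.1]
3. cons(pair(a, 0), k(0, pair(cons(k(cons(a, a), pair(cons(0, 0), cons(0, a))), 0), cons(0, 0))))  →  cons(pair(a, 0), k(cons(a, a), pair(cons(0, 0), cons(0, a))))   [R3 at 2]
4. cons(pair(a, 0), k(cons(a, a), pair(cons(0, 0), cons(0, a))))  →  cons(pair(a, 0), 0)   [R3 at 2]

no — NF(t₁) = cons(pair(a, a), pair(pair(pair(a, a), cons(0, a)), pair(a, pair(a, a)))), NF(t₂) = cons(pair(a, 0), 0)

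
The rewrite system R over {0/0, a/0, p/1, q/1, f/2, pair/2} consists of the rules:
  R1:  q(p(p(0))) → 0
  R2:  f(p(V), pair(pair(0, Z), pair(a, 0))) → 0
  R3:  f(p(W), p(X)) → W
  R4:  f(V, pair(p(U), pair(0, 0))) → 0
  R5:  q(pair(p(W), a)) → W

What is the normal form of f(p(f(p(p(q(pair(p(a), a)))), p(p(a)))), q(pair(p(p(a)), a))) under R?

1. f(p(f(p(p(q(pair(p(a), a)))), p(p(a)))), q(pair(p(p(a)), a)))  →  f(p(p(q(pair(p(a), a)))), q(pair(p(p(a)), a)))   [R3 at 1.1]
2. f(p(p(q(pair(p(a), a)))), q(pair(p(p(a)), a)))  →  f(p(p(a)), q(pair(p(p(a)), a)))   [R5 at 1.1.1]
3. f(p(p(a)), q(pair(p(p(a)), a)))  →  f(p(p(a)), p(a))   [R5 at 2]
4. f(p(p(a)), p(a))  →  p(a)   [R3 at ε]

p(a)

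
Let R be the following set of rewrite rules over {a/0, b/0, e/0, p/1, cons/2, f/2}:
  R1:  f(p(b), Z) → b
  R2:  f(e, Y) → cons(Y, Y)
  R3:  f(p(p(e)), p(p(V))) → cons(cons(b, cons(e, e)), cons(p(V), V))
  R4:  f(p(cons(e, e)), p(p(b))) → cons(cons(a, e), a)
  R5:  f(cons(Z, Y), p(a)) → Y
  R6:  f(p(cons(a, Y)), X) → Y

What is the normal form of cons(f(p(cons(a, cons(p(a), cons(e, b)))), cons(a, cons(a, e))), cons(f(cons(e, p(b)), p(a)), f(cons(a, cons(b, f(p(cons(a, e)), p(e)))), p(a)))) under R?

1. cons(f(p(cons(a, cons(p(a), cons(e, b)))), cons(a, cons(a, e))), cons(f(cons(e, p(b)), p(a)), f(cons(a, cons(b, f(p(cons(a, e)), p(e)))), p(a))))  →  cons(cons(p(a), cons(e, b)), cons(f(cons(e, p(b)), p(a)), f(cons(a, cons(b, f(p(cons(a, e)), p(e)))), p(a))))   [R6 at 1]
2. cons(cons(p(a), cons(e, b)), cons(f(cons(e, p(b)), p(a)), f(cons(a, cons(b, f(p(cons(a, e)), p(e)))), p(a))))  →  cons(cons(p(a), cons(e, b)), cons(p(b), f(cons(a, cons(b, f(p(cons(a, e)), p(e)))), p(a))))   [R5 at 2.1]
3. cons(cons(p(a), cons(e, b)), cons(p(b), f(cons(a, cons(b, f(p(cons(a, e)), p(e)))), p(a))))  →  cons(cons(p(a), cons(e, b)), cons(p(b), cons(b, f(p(cons(a, e)), p(e)))))   [R5 at 2.2]
4. cons(cons(p(a), cons(e, b)), cons(p(b), cons(b, f(p(cons(a, e)), p(e)))))  →  cons(cons(p(a), cons(e, b)), cons(p(b), cons(b, e)))   [R6 at 2.2.2]

cons(cons(p(a), cons(e, b)), cons(p(b), cons(b, e)))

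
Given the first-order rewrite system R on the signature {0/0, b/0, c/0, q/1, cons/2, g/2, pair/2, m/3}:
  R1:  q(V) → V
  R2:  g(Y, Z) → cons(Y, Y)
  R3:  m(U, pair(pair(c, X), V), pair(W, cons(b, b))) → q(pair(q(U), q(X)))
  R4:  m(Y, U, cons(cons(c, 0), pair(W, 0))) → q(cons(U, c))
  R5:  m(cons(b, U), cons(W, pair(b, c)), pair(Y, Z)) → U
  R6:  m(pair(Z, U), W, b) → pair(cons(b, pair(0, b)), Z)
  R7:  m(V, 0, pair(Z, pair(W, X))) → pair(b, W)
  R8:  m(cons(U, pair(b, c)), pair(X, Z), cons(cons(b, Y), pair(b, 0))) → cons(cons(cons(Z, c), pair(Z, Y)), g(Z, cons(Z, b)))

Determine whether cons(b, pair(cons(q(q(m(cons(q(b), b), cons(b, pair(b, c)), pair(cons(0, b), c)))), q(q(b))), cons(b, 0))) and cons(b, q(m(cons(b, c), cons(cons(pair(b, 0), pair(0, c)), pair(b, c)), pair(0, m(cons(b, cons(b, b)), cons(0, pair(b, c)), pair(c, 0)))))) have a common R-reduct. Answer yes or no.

no — NF(t₁) = cons(b, pair(cons(b, b), cons(b, 0))), NF(t₂) = cons(b, c)

Reduce t₁ = cons(b, pair(cons(q(q(m(cons(q(b), b), cons(b, pair(b, c)), pair(cons(0, b), c)))), q(q(b))), cons(b, 0))):
1. cons(b, pair(cons(q(q(m(cons(q(b), b), cons(b, pair(b, c)), pair(cons(0, b), c)))), q(q(b))), cons(b, 0)))  →  cons(b, pair(cons(q(m(cons(q(b), b), cons(b, pair(b, c)), pair(cons(0, b), c))), q(q(b))), cons(b, 0)))   [R1 at 2.1.1]
2. cons(b, pair(cons(q(m(cons(q(b), b), cons(b, pair(b, c)), pair(cons(0, b), c))), q(q(b))), cons(b, 0)))  →  cons(b, pair(cons(m(cons(q(b), b), cons(b, pair(b, c)), pair(cons(0, b), c)), q(q(b))), cons(b, 0)))   [R1 at 2.1.1]
3. cons(b, pair(cons(m(cons(q(b), b), cons(b, pair(b, c)), pair(cons(0, b), c)), q(q(b))), cons(b, 0)))  →  cons(b, pair(cons(m(cons(b, b), cons(b, pair(b, c)), pair(cons(0, b), c)), q(q(b))), cons(b, 0)))   [R1 at 2.1.1.1.1]
4. cons(b, pair(cons(m(cons(b, b), cons(b, pair(b, c)), pair(cons(0, b), c)), q(q(b))), cons(b, 0)))  →  cons(b, pair(cons(b, q(q(b))), cons(b, 0)))   [R5 at 2.1.1]
5. cons(b, pair(cons(b, q(q(b))), cons(b, 0)))  →  cons(b, pair(cons(b, q(b)), cons(b, 0)))   [R1 at 2.1.2]
6. cons(b, pair(cons(b, q(b)), cons(b, 0)))  →  cons(b, pair(cons(b, b), cons(b, 0)))   [R1 at 2.1.2]

Reduce t₂ = cons(b, q(m(cons(b, c), cons(cons(pair(b, 0), pair(0, c)), pair(b, c)), pair(0, m(cons(b, cons(b, b)), cons(0, pair(b, c)), pair(c, 0)))))):
1. cons(b, q(m(cons(b, c), cons(cons(pair(b, 0), pair(0, c)), pair(b, c)), pair(0, m(cons(b, cons(b, b)), cons(0, pair(b, c)), pair(c, 0))))))  →  cons(b, m(cons(b, c), cons(cons(pair(b, 0), pair(0, c)), pair(b, c)), pair(0, m(cons(b, cons(b, b)), cons(0, pair(b, c)), pair(c, 0)))))   [R1 at 2]
2. cons(b, m(cons(b, c), cons(cons(pair(b, 0), pair(0, c)), pair(b, c)), pair(0, m(cons(b, cons(b, b)), cons(0, pair(b, c)), pair(c, 0)))))  →  cons(b, c)   [R5 at 2]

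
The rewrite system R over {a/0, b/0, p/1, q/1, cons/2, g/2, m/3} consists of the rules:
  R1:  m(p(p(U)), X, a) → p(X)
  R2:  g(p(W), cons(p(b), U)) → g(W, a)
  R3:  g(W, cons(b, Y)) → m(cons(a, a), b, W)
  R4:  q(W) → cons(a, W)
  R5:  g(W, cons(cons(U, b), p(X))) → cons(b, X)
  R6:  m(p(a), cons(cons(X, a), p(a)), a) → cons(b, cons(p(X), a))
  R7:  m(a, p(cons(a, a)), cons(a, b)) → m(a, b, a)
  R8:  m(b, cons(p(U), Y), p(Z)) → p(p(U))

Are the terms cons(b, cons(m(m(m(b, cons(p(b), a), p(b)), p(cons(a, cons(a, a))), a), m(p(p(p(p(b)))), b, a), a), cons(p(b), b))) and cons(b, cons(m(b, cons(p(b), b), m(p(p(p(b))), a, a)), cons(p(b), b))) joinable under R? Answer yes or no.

yes — NF(t₁) = cons(b, cons(p(p(b)), cons(p(b), b))), NF(t₂) = cons(b, cons(p(p(b)), cons(p(b), b)))

Reduce t₁ = cons(b, cons(m(m(m(b, cons(p(b), a), p(b)), p(cons(a, cons(a, a))), a), m(p(p(p(p(b)))), b, a), a), cons(p(b), b))):
1. cons(b, cons(m(m(m(b, cons(p(b), a), p(b)), p(cons(a, cons(a, a))), a), m(p(p(p(p(b)))), b, a), a), cons(p(b), b)))  →  cons(b, cons(m(m(p(p(b)), p(cons(a, cons(a, a))), a), m(p(p(p(p(b)))), b, a), a), cons(p(b), b)))   [R8 at 2.1.1.1]
2. cons(b, cons(m(m(p(p(b)), p(cons(a, cons(a, a))), a), m(p(p(p(p(b)))), b, a), a), cons(p(b), b)))  →  cons(b, cons(m(p(p(cons(a, cons(a, a)))), m(p(p(p(p(b)))), b, a), a), cons(p(b), b)))   [R1 at 2.1.1]
3. cons(b, cons(m(p(p(cons(a, cons(a, a)))), m(p(p(p(p(b)))), b, a), a), cons(p(b), b)))  →  cons(b, cons(p(m(p(p(p(p(b)))), b, a)), cons(p(b), b)))   [R1 at 2.1]
4. cons(b, cons(p(m(p(p(p(p(b)))), b, a)), cons(p(b), b)))  →  cons(b, cons(p(p(b)), cons(p(b), b)))   [R1 at 2.1.1]

Reduce t₂ = cons(b, cons(m(b, cons(p(b), b), m(p(p(p(b))), a, a)), cons(p(b), b))):
1. cons(b, cons(m(b, cons(p(b), b), m(p(p(p(b))), a, a)), cons(p(b), b)))  →  cons(b, cons(m(b, cons(p(b), b), p(a)), cons(p(b), b)))   [R1 at 2.1.3]
2. cons(b, cons(m(b, cons(p(b), b), p(a)), cons(p(b), b)))  →  cons(b, cons(p(p(b)), cons(p(b), b)))   [R8 at 2.1]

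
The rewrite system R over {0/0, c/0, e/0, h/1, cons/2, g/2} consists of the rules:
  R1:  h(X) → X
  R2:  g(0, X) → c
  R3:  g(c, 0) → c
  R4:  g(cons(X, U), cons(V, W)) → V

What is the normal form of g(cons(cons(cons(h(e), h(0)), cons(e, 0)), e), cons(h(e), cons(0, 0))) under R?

1. g(cons(cons(cons(h(e), h(0)), cons(e, 0)), e), cons(h(e), cons(0, 0)))  →  h(e)   [R4 at ε]
2. h(e)  →  e   [R1 at ε]

e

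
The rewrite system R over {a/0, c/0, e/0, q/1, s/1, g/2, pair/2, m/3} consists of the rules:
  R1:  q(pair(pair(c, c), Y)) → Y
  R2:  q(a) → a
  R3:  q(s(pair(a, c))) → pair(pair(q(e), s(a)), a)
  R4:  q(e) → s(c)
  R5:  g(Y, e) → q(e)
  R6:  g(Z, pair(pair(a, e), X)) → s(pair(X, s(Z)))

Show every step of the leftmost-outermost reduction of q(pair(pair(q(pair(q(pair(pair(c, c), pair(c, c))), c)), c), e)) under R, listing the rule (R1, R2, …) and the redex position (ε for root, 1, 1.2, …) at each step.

e

1. q(pair(pair(q(pair(q(pair(pair(c, c), pair(c, c))), c)), c), e))  →  q(pair(pair(q(pair(pair(c, c), c)), c), e))   [R1 at 1.1.1.1.1]
2. q(pair(pair(q(pair(pair(c, c), c)), c), e))  →  q(pair(pair(c, c), e))   [R1 at 1.1.1]
3. q(pair(pair(c, c), e))  →  e   [R1 at ε]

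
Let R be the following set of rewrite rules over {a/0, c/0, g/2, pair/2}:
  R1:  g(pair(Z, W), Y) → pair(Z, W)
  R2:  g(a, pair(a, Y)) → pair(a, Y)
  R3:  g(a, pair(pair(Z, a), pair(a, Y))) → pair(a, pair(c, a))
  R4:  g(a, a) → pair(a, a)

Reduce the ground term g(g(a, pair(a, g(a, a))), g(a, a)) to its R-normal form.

1. g(g(a, pair(a, g(a, a))), g(a, a))  →  g(pair(a, g(a, a)), g(a, a))   [R2 at 1]
2. g(pair(a, g(a, a)), g(a, a))  →  pair(a, g(a, a))   [R1 at ε]
3. pair(a, g(a, a))  →  pair(a, pair(a, a))   [R4 at 2]

pair(a, pair(a, a))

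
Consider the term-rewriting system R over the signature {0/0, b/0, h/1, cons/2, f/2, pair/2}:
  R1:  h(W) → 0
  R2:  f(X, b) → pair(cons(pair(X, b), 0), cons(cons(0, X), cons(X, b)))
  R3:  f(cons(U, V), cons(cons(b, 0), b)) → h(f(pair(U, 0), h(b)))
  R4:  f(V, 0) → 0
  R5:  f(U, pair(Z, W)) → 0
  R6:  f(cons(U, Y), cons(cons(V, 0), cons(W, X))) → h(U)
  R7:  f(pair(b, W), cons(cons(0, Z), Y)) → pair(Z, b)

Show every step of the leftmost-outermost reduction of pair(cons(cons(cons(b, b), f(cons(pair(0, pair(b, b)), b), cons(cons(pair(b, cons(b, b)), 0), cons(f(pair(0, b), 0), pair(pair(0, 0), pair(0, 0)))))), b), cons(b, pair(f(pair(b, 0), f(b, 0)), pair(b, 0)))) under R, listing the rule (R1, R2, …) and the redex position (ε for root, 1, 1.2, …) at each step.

1. pair(cons(cons(cons(b, b), f(cons(pair(0, pair(b, b)), b), cons(cons(pair(b, cons(b, b)), 0), cons(f(pair(0, b), 0), pair(pair(0, 0), pair(0, 0)))))), b), cons(b, pair(f(pair(b, 0), f(b, 0)), pair(b, 0))))  →  pair(cons(cons(cons(b, b), h(pair(0, pair(b, b)))), b), cons(b, pair(f(pair(b, 0), f(b, 0)), pair(b, 0))))   [R6 at 1.1.2]
2. pair(cons(cons(cons(b, b), h(pair(0, pair(b, b)))), b), cons(b, pair(f(pair(b, 0), f(b, 0)), pair(b, 0))))  →  pair(cons(cons(cons(b, b), 0), b), cons(b, pair(f(pair(b, 0), f(b, 0)), pair(b, 0))))   [R1 at 1.1.2]
3. pair(cons(cons(cons(b, b), 0), b), cons(b, pair(f(pair(b, 0), f(b, 0)), pair(b, 0))))  →  pair(cons(cons(cons(b, b), 0), b), cons(b, pair(f(pair(b, 0), 0), pair(b, 0))))   [R4 at 2.2.1.2]
4. pair(cons(cons(cons(b, b), 0), b), cons(b, pair(f(pair(b, 0), 0), pair(b, 0))))  →  pair(cons(cons(cons(b, b), 0), b), cons(b, pair(0, pair(b, 0))))   [R4 at 2.2.1]

pair(cons(cons(cons(b, b), 0), b), cons(b, pair(0, pair(b, 0))))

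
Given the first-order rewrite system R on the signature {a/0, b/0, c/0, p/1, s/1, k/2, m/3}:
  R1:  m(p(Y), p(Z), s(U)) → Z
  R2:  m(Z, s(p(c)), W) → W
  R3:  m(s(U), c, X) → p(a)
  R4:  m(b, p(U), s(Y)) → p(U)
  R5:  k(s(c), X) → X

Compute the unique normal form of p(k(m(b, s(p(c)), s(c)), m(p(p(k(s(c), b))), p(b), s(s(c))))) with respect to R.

1. p(k(m(b, s(p(c)), s(c)), m(p(p(k(s(c), b))), p(b), s(s(c)))))  →  p(k(s(c), m(p(p(k(s(c), b))), p(b), s(s(c)))))   [R2 at 1.1]
2. p(k(s(c), m(p(p(k(s(c), b))), p(b), s(s(c)))))  →  p(m(p(p(k(s(c), b))), p(b), s(s(c))))   [R5 at 1]
3. p(m(p(p(k(s(c), b))), p(b), s(s(c))))  →  p(b)   [R1 at 1]

p(b)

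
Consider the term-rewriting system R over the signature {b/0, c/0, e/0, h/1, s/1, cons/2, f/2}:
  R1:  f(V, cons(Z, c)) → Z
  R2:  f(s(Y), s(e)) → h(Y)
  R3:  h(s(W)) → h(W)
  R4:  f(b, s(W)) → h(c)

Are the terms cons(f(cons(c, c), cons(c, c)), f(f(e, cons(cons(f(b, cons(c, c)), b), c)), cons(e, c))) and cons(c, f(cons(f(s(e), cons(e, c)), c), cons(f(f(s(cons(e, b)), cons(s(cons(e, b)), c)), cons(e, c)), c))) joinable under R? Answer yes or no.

Reduce t₁ = cons(f(cons(c, c), cons(c, c)), f(f(e, cons(cons(f(b, cons(c, c)), b), c)), cons(e, c))):
1. cons(f(cons(c, c), cons(c, c)), f(f(e, cons(cons(f(b, cons(c, c)), b), c)), cons(e, c)))  →  cons(c, f(f(e, cons(cons(f(b, cons(c, c)), b), c)), cons(e, c)))   [R1 at 1]
2. cons(c, f(f(e, cons(cons(f(b, cons(c, c)), b), c)), cons(e, c)))  →  cons(c, e)   [R1 at 2]

Reduce t₂ = cons(c, f(cons(f(s(e), cons(e, c)), c), cons(f(f(s(cons(e, b)), cons(s(cons(e, b)), c)), cons(e, c)), c))):
1. cons(c, f(cons(f(s(e), cons(e, c)), c), cons(f(f(s(cons(e, b)), cons(s(cons(e, b)), c)), cons(e, c)), c)))  →  cons(c, f(f(s(cons(e, b)), cons(s(cons(e, b)), c)), cons(e, c)))   [R1 at 2]
2. cons(c, f(f(s(cons(e, b)), cons(s(cons(e, b)), c)), cons(e, c)))  →  cons(c, e)   [R1 at 2]

yes — NF(t₁) = cons(c, e), NF(t₂) = cons(c, e)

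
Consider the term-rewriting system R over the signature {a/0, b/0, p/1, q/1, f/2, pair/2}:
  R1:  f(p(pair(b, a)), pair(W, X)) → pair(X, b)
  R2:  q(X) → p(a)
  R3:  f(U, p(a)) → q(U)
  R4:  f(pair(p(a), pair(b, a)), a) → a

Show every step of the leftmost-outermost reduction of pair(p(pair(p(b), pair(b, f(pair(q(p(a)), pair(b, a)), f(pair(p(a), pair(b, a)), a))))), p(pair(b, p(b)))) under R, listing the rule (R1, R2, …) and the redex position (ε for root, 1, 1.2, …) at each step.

pair(p(pair(p(b), pair(b, a))), p(pair(b, p(b))))

1. pair(p(pair(p(b), pair(b, f(pair(q(p(a)), pair(b, a)), f(pair(p(a), pair(b, a)), a))))), p(pair(b, p(b))))  →  pair(p(pair(p(b), pair(b, f(pair(p(a), pair(b, a)), f(pair(p(a), pair(b, a)), a))))), p(pair(b, p(b))))   [R2 at 1.1.2.2.1.1]
2. pair(p(pair(p(b), pair(b, f(pair(p(a), pair(b, a)), f(pair(p(a), pair(b, a)), a))))), p(pair(b, p(b))))  →  pair(p(pair(p(b), pair(b, f(pair(p(a), pair(b, a)), a)))), p(pair(b, p(b))))   [R4 at 1.1.2.2.2]
3. pair(p(pair(p(b), pair(b, f(pair(p(a), pair(b, a)), a)))), p(pair(b, p(b))))  →  pair(p(pair(p(b), pair(b, a))), p(pair(b, p(b))))   [R4 at 1.1.2.2]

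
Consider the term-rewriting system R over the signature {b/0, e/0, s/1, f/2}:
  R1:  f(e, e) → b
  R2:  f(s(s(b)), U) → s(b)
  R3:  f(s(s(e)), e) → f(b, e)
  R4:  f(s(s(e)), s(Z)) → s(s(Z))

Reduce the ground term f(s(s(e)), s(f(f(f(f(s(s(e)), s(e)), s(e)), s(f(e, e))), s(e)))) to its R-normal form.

s(s(s(b)))

1. f(s(s(e)), s(f(f(f(f(s(s(e)), s(e)), s(e)), s(f(e, e))), s(e))))  →  s(s(f(f(f(f(s(s(e)), s(e)), s(e)), s(f(e, e))), s(e))))   [R4 at ε]
2. s(s(f(f(f(f(s(s(e)), s(e)), s(e)), s(f(e, e))), s(e))))  →  s(s(f(f(f(s(s(e)), s(e)), s(f(e, e))), s(e))))   [R4 at 1.1.1.1.1]
3. s(s(f(f(f(s(s(e)), s(e)), s(f(e, e))), s(e))))  →  s(s(f(f(s(s(e)), s(f(e, e))), s(e))))   [R4 at 1.1.1.1]
4. s(s(f(f(s(s(e)), s(f(e, e))), s(e))))  →  s(s(f(s(s(f(e, e))), s(e))))   [R4 at 1.1.1]
5. s(s(f(s(s(f(e, e))), s(e))))  →  s(s(f(s(s(b)), s(e))))   [R1 at 1.1.1.1.1]
6. s(s(f(s(s(b)), s(e))))  →  s(s(s(b)))   [R2 at 1.1]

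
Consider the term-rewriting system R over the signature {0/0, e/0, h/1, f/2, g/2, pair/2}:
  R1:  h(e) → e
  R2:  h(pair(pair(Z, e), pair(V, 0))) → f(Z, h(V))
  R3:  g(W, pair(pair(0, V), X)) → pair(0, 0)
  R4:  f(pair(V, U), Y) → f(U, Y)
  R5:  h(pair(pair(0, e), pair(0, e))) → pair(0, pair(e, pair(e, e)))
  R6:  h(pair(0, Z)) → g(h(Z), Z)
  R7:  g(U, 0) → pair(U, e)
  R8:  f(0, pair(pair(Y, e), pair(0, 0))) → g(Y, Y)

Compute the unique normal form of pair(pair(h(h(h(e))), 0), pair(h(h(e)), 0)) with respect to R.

pair(pair(e, 0), pair(e, 0))

1. pair(pair(h(h(h(e))), 0), pair(h(h(e)), 0))  →  pair(pair(h(h(e)), 0), pair(h(h(e)), 0))   [R1 at 1.1.1.1]
2. pair(pair(h(h(e)), 0), pair(h(h(e)), 0))  →  pair(pair(h(e), 0), pair(h(h(e)), 0))   [R1 at 1.1.1]
3. pair(pair(h(e), 0), pair(h(h(e)), 0))  →  pair(pair(e, 0), pair(h(h(e)), 0))   [R1 at 1.1]
4. pair(pair(e, 0), pair(h(h(e)), 0))  →  pair(pair(e, 0), pair(h(e), 0))   [R1 at 2.1.1]
5. pair(pair(e, 0), pair(h(e), 0))  →  pair(pair(e, 0), pair(e, 0))   [R1 at 2.1]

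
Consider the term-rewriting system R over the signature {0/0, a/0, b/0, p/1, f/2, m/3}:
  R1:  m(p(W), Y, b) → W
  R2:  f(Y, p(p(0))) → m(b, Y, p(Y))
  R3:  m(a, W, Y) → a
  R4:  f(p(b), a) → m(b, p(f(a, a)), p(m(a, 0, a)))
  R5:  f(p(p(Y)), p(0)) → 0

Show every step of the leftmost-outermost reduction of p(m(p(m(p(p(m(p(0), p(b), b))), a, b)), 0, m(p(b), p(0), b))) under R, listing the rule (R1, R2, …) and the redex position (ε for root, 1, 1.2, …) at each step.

1. p(m(p(m(p(p(m(p(0), p(b), b))), a, b)), 0, m(p(b), p(0), b)))  →  p(m(p(p(m(p(0), p(b), b))), 0, m(p(b), p(0), b)))   [R1 at 1.1.1]
2. p(m(p(p(m(p(0), p(b), b))), 0, m(p(b), p(0), b)))  →  p(m(p(p(0)), 0, m(p(b), p(0), b)))   [R1 at 1.1.1.1]
3. p(m(p(p(0)), 0, m(p(b), p(0), b)))  →  p(m(p(p(0)), 0, b))   [R1 at 1.3]
4. p(m(p(p(0)), 0, b))  →  p(p(0))   [R1 at 1]

p(p(0))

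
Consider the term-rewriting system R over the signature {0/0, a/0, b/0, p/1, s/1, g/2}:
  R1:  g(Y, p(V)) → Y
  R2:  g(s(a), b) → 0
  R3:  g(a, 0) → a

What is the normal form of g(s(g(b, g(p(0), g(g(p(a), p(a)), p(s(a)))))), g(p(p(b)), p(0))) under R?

s(b)

1. g(s(g(b, g(p(0), g(g(p(a), p(a)), p(s(a)))))), g(p(p(b)), p(0)))  →  g(s(g(b, g(p(0), g(p(a), p(a))))), g(p(p(b)), p(0)))   [R1 at 1.1.2.2]
2. g(s(g(b, g(p(0), g(p(a), p(a))))), g(p(p(b)), p(0)))  →  g(s(g(b, g(p(0), p(a)))), g(p(p(b)), p(0)))   [R1 at 1.1.2.2]
3. g(s(g(b, g(p(0), p(a)))), g(p(p(b)), p(0)))  →  g(s(g(b, p(0))), g(p(p(b)), p(0)))   [R1 at 1.1.2]
4. g(s(g(b, p(0))), g(p(p(b)), p(0)))  →  g(s(b), g(p(p(b)), p(0)))   [R1 at 1.1]
5. g(s(b), g(p(p(b)), p(0)))  →  g(s(b), p(p(b)))   [R1 at 2]
6. g(s(b), p(p(b)))  →  s(b)   [R1 at ε]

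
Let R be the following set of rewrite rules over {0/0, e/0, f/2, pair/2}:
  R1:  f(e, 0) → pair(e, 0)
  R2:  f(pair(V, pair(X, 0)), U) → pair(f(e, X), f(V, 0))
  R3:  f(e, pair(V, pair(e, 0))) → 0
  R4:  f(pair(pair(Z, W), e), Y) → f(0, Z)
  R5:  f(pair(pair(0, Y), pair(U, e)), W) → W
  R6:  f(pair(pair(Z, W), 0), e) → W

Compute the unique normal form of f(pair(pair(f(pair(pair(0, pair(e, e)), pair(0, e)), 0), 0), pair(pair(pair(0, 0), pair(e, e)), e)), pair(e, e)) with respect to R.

1. f(pair(pair(f(pair(pair(0, pair(e, e)), pair(0, e)), 0), 0), pair(pair(pair(0, 0), pair(e, e)), e)), pair(e, e))  →  f(pair(pair(0, 0), pair(pair(pair(0, 0), pair(e, e)), e)), pair(e, e))   [R5 at 1.1.1]
2. f(pair(pair(0, 0), pair(pair(pair(0, 0), pair(e, e)), e)), pair(e, e))  →  pair(e, e)   [R5 at ε]

pair(e, e)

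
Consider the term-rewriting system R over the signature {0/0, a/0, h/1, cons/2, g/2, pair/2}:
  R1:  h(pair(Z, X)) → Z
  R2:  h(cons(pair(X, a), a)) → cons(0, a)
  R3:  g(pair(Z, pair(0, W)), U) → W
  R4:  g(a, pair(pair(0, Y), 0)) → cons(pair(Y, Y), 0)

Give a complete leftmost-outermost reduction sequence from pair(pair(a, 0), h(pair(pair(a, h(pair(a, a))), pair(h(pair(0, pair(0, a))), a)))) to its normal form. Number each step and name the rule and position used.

pair(pair(a, 0), pair(a, a))

1. pair(pair(a, 0), h(pair(pair(a, h(pair(a, a))), pair(h(pair(0, pair(0, a))), a))))  →  pair(pair(a, 0), pair(a, h(pair(a, a))))   [R1 at 2]
2. pair(pair(a, 0), pair(a, h(pair(a, a))))  →  pair(pair(a, 0), pair(a, a))   [R1 at 2.2]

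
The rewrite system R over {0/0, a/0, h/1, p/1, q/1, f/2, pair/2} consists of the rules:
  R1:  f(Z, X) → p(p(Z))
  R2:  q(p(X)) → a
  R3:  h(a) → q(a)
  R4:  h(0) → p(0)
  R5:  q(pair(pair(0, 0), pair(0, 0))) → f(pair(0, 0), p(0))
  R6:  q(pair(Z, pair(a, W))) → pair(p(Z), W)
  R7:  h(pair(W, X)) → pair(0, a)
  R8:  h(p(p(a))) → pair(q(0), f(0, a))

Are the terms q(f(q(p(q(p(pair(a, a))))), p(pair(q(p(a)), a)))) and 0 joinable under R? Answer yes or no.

Reduce t₁ = q(f(q(p(q(p(pair(a, a))))), p(pair(q(p(a)), a)))):
1. q(f(q(p(q(p(pair(a, a))))), p(pair(q(p(a)), a))))  →  q(p(p(q(p(q(p(pair(a, a))))))))   [R1 at 1]
2. q(p(p(q(p(q(p(pair(a, a))))))))  →  a   [R2 at ε]

Reduce t₂ = 0:

no — NF(t₁) = a, NF(t₂) = 0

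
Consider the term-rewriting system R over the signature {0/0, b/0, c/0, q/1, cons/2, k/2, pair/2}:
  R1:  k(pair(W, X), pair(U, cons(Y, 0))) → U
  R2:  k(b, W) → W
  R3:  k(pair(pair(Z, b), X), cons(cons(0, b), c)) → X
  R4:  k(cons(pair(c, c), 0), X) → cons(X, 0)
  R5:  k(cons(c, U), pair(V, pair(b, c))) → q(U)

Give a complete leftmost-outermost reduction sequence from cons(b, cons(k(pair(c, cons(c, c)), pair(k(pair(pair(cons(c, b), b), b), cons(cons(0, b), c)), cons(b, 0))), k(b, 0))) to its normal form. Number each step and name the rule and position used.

1. cons(b, cons(k(pair(c, cons(c, c)), pair(k(pair(pair(cons(c, b), b), b), cons(cons(0, b), c)), cons(b, 0))), k(b, 0)))  →  cons(b, cons(k(pair(pair(cons(c, b), b), b), cons(cons(0, b), c)), k(b, 0)))   [R1 at 2.1]
2. cons(b, cons(k(pair(pair(cons(c, b), b), b), cons(cons(0, b), c)), k(b, 0)))  →  cons(b, cons(b, k(b, 0)))   [R3 at 2.1]
3. cons(b, cons(b, k(b, 0)))  →  cons(b, cons(b, 0))   [R2 at 2.2]

cons(b, cons(b, 0))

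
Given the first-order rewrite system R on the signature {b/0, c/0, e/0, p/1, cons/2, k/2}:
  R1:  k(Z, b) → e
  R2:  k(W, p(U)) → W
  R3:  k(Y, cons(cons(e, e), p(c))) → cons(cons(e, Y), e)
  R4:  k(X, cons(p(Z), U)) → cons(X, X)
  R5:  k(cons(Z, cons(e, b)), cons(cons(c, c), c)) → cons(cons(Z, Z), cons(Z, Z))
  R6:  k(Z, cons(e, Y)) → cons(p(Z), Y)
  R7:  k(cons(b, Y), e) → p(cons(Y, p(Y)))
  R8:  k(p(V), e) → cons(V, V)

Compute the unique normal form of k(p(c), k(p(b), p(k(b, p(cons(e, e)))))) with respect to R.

p(c)

1. k(p(c), k(p(b), p(k(b, p(cons(e, e))))))  →  k(p(c), p(b))   [R2 at 2]
2. k(p(c), p(b))  →  p(c)   [R2 at ε]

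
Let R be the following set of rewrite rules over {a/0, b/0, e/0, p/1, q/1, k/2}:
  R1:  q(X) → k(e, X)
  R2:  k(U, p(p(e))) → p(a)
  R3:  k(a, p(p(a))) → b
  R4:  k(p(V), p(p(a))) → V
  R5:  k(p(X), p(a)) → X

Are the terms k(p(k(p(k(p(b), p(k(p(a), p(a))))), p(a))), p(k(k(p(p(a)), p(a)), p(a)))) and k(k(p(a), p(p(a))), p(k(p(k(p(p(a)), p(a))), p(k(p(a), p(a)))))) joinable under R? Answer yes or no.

Reduce t₁ = k(p(k(p(k(p(b), p(k(p(a), p(a))))), p(a))), p(k(k(p(p(a)), p(a)), p(a)))):
1. k(p(k(p(k(p(b), p(k(p(a), p(a))))), p(a))), p(k(k(p(p(a)), p(a)), p(a))))  →  k(p(k(p(b), p(k(p(a), p(a))))), p(k(k(p(p(a)), p(a)), p(a))))   [R5 at 1.1]
2. k(p(k(p(b), p(k(p(a), p(a))))), p(k(k(p(p(a)), p(a)), p(a))))  →  k(p(k(p(b), p(a))), p(k(k(p(p(a)), p(a)), p(a))))   [R5 at 1.1.2.1]
3. k(p(k(p(b), p(a))), p(k(k(p(p(a)), p(a)), p(a))))  →  k(p(b), p(k(k(p(p(a)), p(a)), p(a))))   [R5 at 1.1]
4. k(p(b), p(k(k(p(p(a)), p(a)), p(a))))  →  k(p(b), p(k(p(a), p(a))))   [R5 at 2.1.1]
5. k(p(b), p(k(p(a), p(a))))  →  k(p(b), p(a))   [R5 at 2.1]
6. k(p(b), p(a))  →  b   [R5 at ε]

Reduce t₂ = k(k(p(a), p(p(a))), p(k(p(k(p(p(a)), p(a))), p(k(p(a), p(a)))))):
1. k(k(p(a), p(p(a))), p(k(p(k(p(p(a)), p(a))), p(k(p(a), p(a))))))  →  k(a, p(k(p(k(p(p(a)), p(a))), p(k(p(a), p(a))))))   [R4 at 1]
2. k(a, p(k(p(k(p(p(a)), p(a))), p(k(p(a), p(a))))))  →  k(a, p(k(p(p(a)), p(k(p(a), p(a))))))   [R5 at 2.1.1.1]
3. k(a, p(k(p(p(a)), p(k(p(a), p(a))))))  →  k(a, p(k(p(p(a)), p(a))))   [R5 at 2.1.2.1]
4. k(a, p(k(p(p(a)), p(a))))  →  k(a, p(p(a)))   [R5 at 2.1]
5. k(a, p(p(a)))  →  b   [R3 at ε]

yes — NF(t₁) = b, NF(t₂) = b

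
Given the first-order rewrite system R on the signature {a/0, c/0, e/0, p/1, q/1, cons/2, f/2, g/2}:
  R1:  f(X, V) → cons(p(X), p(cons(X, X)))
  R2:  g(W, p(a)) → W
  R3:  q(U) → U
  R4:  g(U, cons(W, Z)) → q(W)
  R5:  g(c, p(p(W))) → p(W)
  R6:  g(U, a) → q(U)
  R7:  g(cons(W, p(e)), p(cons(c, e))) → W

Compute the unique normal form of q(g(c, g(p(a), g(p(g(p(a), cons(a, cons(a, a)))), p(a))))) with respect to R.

c

1. q(g(c, g(p(a), g(p(g(p(a), cons(a, cons(a, a)))), p(a)))))  →  g(c, g(p(a), g(p(g(p(a), cons(a, cons(a, a)))), p(a))))   [R3 at ε]
2. g(c, g(p(a), g(p(g(p(a), cons(a, cons(a, a)))), p(a))))  →  g(c, g(p(a), p(g(p(a), cons(a, cons(a, a))))))   [R2 at 2.2]
3. g(c, g(p(a), p(g(p(a), cons(a, cons(a, a))))))  →  g(c, g(p(a), p(q(a))))   [R4 at 2.2.1]
4. g(c, g(p(a), p(q(a))))  →  g(c, g(p(a), p(a)))   [R3 at 2.2.1]
5. g(c, g(p(a), p(a)))  →  g(c, p(a))   [R2 at 2]
6. g(c, p(a))  →  c   [R2 at ε]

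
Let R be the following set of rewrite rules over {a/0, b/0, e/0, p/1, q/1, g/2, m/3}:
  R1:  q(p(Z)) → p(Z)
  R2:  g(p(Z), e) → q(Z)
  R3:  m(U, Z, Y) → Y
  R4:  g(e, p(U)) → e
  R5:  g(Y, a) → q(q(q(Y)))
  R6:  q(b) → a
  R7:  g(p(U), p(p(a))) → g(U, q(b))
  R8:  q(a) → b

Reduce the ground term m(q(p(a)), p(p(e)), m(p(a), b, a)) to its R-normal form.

1. m(q(p(a)), p(p(e)), m(p(a), b, a))  →  m(p(a), b, a)   [R3 at ε]
2. m(p(a), b, a)  →  a   [R3 at ε]

a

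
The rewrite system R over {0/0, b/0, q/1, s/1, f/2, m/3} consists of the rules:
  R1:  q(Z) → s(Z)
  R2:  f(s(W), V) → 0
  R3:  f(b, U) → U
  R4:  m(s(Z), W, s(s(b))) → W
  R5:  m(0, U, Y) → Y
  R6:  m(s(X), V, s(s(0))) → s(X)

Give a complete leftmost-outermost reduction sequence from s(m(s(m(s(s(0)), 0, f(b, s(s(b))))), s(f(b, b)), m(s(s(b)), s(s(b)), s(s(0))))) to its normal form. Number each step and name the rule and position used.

s(s(b))

1. s(m(s(m(s(s(0)), 0, f(b, s(s(b))))), s(f(b, b)), m(s(s(b)), s(s(b)), s(s(0)))))  →  s(m(s(m(s(s(0)), 0, s(s(b)))), s(f(b, b)), m(s(s(b)), s(s(b)), s(s(0)))))   [R3 at 1.1.1.3]
2. s(m(s(m(s(s(0)), 0, s(s(b)))), s(f(b, b)), m(s(s(b)), s(s(b)), s(s(0)))))  →  s(m(s(0), s(f(b, b)), m(s(s(b)), s(s(b)), s(s(0)))))   [R4 at 1.1.1]
3. s(m(s(0), s(f(b, b)), m(s(s(b)), s(s(b)), s(s(0)))))  →  s(m(s(0), s(b), m(s(s(b)), s(s(b)), s(s(0)))))   [R3 at 1.2.1]
4. s(m(s(0), s(b), m(s(s(b)), s(s(b)), s(s(0)))))  →  s(m(s(0), s(b), s(s(b))))   [R6 at 1.3]
5. s(m(s(0), s(b), s(s(b))))  →  s(s(b))   [R4 at 1]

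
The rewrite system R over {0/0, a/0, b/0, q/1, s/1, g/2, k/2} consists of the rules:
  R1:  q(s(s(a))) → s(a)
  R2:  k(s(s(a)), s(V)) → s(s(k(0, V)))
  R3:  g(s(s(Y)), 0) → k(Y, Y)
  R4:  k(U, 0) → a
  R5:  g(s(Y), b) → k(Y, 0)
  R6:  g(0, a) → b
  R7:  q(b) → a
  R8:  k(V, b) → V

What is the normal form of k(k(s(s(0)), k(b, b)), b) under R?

s(s(0))

1. k(k(s(s(0)), k(b, b)), b)  →  k(s(s(0)), k(b, b))   [R8 at ε]
2. k(s(s(0)), k(b, b))  →  k(s(s(0)), b)   [R8 at 2]
3. k(s(s(0)), b)  →  s(s(0))   [R8 at ε]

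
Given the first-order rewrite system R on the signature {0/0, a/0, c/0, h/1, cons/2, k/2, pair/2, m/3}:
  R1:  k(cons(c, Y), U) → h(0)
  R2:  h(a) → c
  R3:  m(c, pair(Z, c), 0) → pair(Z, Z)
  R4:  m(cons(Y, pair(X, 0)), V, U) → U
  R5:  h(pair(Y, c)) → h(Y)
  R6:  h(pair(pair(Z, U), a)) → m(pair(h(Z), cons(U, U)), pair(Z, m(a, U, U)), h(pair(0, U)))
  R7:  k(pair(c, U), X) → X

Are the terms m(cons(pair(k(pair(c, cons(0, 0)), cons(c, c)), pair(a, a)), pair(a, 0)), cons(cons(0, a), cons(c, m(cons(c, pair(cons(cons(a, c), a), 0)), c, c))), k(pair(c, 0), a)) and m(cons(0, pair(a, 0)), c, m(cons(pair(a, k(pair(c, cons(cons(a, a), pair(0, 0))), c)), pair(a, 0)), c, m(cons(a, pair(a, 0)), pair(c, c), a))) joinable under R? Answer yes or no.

yes — NF(t₁) = a, NF(t₂) = a

Reduce t₁ = m(cons(pair(k(pair(c, cons(0, 0)), cons(c, c)), pair(a, a)), pair(a, 0)), cons(cons(0, a), cons(c, m(cons(c, pair(cons(cons(a, c), a), 0)), c, c))), k(pair(c, 0), a)):
1. m(cons(pair(k(pair(c, cons(0, 0)), cons(c, c)), pair(a, a)), pair(a, 0)), cons(cons(0, a), cons(c, m(cons(c, pair(cons(cons(a, c), a), 0)), c, c))), k(pair(c, 0), a))  →  k(pair(c, 0), a)   [R4 at ε]
2. k(pair(c, 0), a)  →  a   [R7 at ε]

Reduce t₂ = m(cons(0, pair(a, 0)), c, m(cons(pair(a, k(pair(c, cons(cons(a, a), pair(0, 0))), c)), pair(a, 0)), c, m(cons(a, pair(a, 0)), pair(c, c), a))):
1. m(cons(0, pair(a, 0)), c, m(cons(pair(a, k(pair(c, cons(cons(a, a), pair(0, 0))), c)), pair(a, 0)), c, m(cons(a, pair(a, 0)), pair(c, c), a)))  →  m(cons(pair(a, k(pair(c, cons(cons(a, a), pair(0, 0))), c)), pair(a, 0)), c, m(cons(a, pair(a, 0)), pair(c, c), a))   [R4 at ε]
2. m(cons(pair(a, k(pair(c, cons(cons(a, a), pair(0, 0))), c)), pair(a, 0)), c, m(cons(a, pair(a, 0)), pair(c, c), a))  →  m(cons(a, pair(a, 0)), pair(c, c), a)   [R4 at ε]
3. m(cons(a, pair(a, 0)), pair(c, c), a)  →  a   [R4 at ε]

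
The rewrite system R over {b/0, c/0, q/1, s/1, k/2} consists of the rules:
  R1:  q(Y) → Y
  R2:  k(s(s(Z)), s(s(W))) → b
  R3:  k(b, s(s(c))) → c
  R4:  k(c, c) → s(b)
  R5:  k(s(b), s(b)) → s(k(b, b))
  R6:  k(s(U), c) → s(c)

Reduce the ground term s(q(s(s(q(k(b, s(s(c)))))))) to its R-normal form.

s(s(s(c)))

1. s(q(s(s(q(k(b, s(s(c))))))))  →  s(s(s(q(k(b, s(s(c)))))))   [R1 at 1]
2. s(s(s(q(k(b, s(s(c)))))))  →  s(s(s(k(b, s(s(c))))))   [R1 at 1.1.1]
3. s(s(s(k(b, s(s(c))))))  →  s(s(s(c)))   [R3 at 1.1.1]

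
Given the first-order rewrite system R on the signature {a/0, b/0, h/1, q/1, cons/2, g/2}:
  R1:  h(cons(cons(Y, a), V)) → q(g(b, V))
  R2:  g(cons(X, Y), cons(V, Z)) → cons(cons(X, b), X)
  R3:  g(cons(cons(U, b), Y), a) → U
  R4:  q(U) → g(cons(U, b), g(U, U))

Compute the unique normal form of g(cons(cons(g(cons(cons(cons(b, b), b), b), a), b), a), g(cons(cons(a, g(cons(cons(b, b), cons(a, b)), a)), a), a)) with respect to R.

1. g(cons(cons(g(cons(cons(cons(b, b), b), b), a), b), a), g(cons(cons(a, g(cons(cons(b, b), cons(a, b)), a)), a), a))  →  g(cons(cons(cons(b, b), b), a), g(cons(cons(a, g(cons(cons(b, b), cons(a, b)), a)), a), a))   [R3 at 1.1.1]
2. g(cons(cons(cons(b, b), b), a), g(cons(cons(a, g(cons(cons(b, b), cons(a, b)), a)), a), a))  →  g(cons(cons(cons(b, b), b), a), g(cons(cons(a, b), a), a))   [R3 at 2.1.1.2]
3. g(cons(cons(cons(b, b), b), a), g(cons(cons(a, b), a), a))  →  g(cons(cons(cons(b, b), b), a), a)   [R3 at 2]
4. g(cons(cons(cons(b, b), b), a), a)  →  cons(b, b)   [R3 at ε]

cons(b, b)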